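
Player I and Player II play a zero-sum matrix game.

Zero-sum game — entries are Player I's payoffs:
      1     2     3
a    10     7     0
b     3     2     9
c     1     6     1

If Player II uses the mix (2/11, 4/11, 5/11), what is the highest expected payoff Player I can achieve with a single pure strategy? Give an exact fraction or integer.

59/11

a: (10)·(2/11) + (7)·(4/11) + (0)·(5/11) = 48/11.
b: (3)·(2/11) + (2)·(4/11) + (9)·(5/11) = 59/11.
c: (1)·(2/11) + (6)·(4/11) + (1)·(5/11) = 31/11.
The best pure response is b with expected payoff 59/11.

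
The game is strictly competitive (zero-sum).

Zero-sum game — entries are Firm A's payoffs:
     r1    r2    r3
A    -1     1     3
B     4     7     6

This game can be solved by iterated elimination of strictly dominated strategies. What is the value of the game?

4

Row A is strictly dominated by row B (4>-1, 7>1, 6>3); eliminate A.
Column r2 is strictly dominated by r1 for Firm B (4<7); eliminate r2.
Column r3 is strictly dominated by r1 for Firm B (4<6); eliminate r3.
Only (B, r1) remains, with payoff 4.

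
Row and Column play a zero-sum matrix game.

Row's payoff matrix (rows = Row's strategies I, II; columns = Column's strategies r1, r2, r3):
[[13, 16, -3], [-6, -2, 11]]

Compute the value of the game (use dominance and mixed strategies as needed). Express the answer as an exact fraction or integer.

Column r2 is strictly dominated by r1 for Column (it gives Row more in every row).
The remaining 2×2 game on (I, II) × (r1, r3) has no saddle point. Let Row play I with probability p; indifference gives 13p − 6(1−p) = −3p + 11(1−p), so p = 17/33.
Similarly Column's optimal q on r1 is 14/33, and the value is 13·(14/33) + (-3)·(19/33) = 125/33.

125/33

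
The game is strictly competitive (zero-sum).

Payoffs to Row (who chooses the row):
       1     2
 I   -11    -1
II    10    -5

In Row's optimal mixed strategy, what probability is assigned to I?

Row minima are -11 and -5, so Row's maximin is -5; column maxima are 10 and -1, so Column's minimax is -1. These differ, so the equilibrium is in mixed strategies.
Let Row play I with probability p. Column is indifferent when −11p + 10(1−p) = −p − 5(1−p), giving p = 3/5.

3/5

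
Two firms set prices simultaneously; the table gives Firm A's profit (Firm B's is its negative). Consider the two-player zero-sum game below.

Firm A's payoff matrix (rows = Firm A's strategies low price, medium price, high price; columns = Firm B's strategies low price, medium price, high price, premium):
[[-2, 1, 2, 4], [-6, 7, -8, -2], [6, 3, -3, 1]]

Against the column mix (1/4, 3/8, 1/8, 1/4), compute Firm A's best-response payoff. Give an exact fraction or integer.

5/2

low price: (-2)·(1/4) + (1)·(3/8) + (2)·(1/8) + (4)·(1/4) = 9/8.
medium price: (-6)·(1/4) + (7)·(3/8) + (-8)·(1/8) + (-2)·(1/4) = -3/8.
high price: (6)·(1/4) + (3)·(3/8) + (-3)·(1/8) + (1)·(1/4) = 5/2.
The best pure response is high price with expected payoff 5/2.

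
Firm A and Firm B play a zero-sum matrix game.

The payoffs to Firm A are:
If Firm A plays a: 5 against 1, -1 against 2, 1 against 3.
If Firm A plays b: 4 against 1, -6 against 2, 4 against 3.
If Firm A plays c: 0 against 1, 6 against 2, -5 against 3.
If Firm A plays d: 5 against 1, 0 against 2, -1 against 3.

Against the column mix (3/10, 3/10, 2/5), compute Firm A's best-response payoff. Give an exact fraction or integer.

8/5

a: (5)·(3/10) + (-1)·(3/10) + (1)·(2/5) = 8/5.
b: (4)·(3/10) + (-6)·(3/10) + (4)·(2/5) = 1.
c: (0)·(3/10) + (6)·(3/10) + (-5)·(2/5) = -1/5.
d: (5)·(3/10) + (0)·(3/10) + (-1)·(2/5) = 11/10.
The best pure response is a with expected payoff 8/5.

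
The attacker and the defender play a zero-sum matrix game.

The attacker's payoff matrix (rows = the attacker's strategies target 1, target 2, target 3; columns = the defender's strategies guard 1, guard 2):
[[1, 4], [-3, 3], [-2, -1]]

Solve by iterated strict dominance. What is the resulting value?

Column guard 2 is strictly dominated by guard 1 for the defender (1<4, -3<3, -2<-1); eliminate guard 2.
Row target 3 is strictly dominated by row target 1 (1>-2); eliminate target 3.
Row target 2 is strictly dominated by row target 1 (1>-3); eliminate target 2.
Only (target 1, guard 1) remains, with payoff 1.

1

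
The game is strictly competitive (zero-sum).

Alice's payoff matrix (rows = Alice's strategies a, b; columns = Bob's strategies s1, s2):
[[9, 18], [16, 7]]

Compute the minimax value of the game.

Row minima are 9 and 7, so Alice's maximin is 9; column maxima are 16 and 18, so Bob's minimax is 16. These differ, so the equilibrium is in mixed strategies.
Let Alice play a with probability p. Bob is indifferent when 9p + 16(1−p) = 18p + 7(1−p), giving p = 1/2.
Let Bob play s1 with probability q. Alice is indifferent when 9q + 18(1−q) = 16q + 7(1−q), giving q = 11/18.
The value is 9·(11/18) + (18)·(7/18) = 25/2.

25/2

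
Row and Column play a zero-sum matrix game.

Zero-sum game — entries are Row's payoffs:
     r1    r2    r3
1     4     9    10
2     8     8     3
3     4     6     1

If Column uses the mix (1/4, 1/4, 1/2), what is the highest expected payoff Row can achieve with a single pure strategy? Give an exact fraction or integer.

33/4

1: (4)·(1/4) + (9)·(1/4) + (10)·(1/2) = 33/4.
2: (8)·(1/4) + (8)·(1/4) + (3)·(1/2) = 11/2.
3: (4)·(1/4) + (6)·(1/4) + (1)·(1/2) = 3.
The best pure response is 1 with expected payoff 33/4.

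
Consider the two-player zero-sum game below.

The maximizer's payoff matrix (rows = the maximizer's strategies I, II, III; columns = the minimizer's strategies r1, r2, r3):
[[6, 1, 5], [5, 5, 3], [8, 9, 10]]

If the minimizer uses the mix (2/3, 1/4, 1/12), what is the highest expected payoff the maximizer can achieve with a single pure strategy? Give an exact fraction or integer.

101/12

I: (6)·(2/3) + (1)·(1/4) + (5)·(1/12) = 14/3.
II: (5)·(2/3) + (5)·(1/4) + (3)·(1/12) = 29/6.
III: (8)·(2/3) + (9)·(1/4) + (10)·(1/12) = 101/12.
The best pure response is III with expected payoff 101/12.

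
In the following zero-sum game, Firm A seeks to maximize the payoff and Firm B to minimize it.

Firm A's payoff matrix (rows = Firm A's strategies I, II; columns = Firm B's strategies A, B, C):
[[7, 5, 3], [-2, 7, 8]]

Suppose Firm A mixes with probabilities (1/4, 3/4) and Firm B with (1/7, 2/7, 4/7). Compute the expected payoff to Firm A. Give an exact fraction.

23/4

Against (1/7, 2/7, 4/7), each row's expected payoff is I: 29/7; II: 44/7.
Taking the (1/4, 3/4)-weighted average: (1/4)·(29/7) + (3/4)·(44/7) = 23/4.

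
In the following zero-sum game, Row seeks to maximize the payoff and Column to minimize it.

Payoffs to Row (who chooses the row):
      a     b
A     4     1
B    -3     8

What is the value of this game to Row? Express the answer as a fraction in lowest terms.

Row minima are 1 and -3, so Row's maximin is 1; column maxima are 4 and 8, so Column's minimax is 4. These differ, so the equilibrium is in mixed strategies.
Let Row play A with probability p. Column is indifferent when 4p − 3(1−p) = p + 8(1−p), giving p = 11/14.
Let Column play a with probability q. Row is indifferent when 4q + (1−q) = −3q + 8(1−q), giving q = 1/2.
The value is 4·(1/2) + (1)·(1/2) = 5/2.

5/2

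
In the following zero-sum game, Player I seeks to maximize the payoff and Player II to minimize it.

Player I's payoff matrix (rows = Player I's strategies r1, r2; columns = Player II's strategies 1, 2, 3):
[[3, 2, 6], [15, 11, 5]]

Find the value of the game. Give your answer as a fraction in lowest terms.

28/5

Column 1 is strictly dominated by 2 for Player II (it gives Player I more in every row).
The remaining 2×2 game on (r1, r2) × (2, 3) has no saddle point. Let Player I play r1 with probability p; indifference gives 2p + 11(1−p) = 6p + 5(1−p), so p = 3/5.
Similarly Player II's optimal q on 2 is 1/10, and the value is 2·(1/10) + (6)·(9/10) = 28/5.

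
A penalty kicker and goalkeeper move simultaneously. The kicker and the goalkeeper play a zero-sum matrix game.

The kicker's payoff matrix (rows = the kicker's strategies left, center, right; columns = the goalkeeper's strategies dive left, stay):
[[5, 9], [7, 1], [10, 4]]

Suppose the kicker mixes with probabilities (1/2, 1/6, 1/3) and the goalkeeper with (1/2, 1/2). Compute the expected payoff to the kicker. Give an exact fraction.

Against (1/2, 1/2), each row's expected payoff is left: 7; center: 4; right: 7.
Taking the (1/2, 1/6, 1/3)-weighted average: (1/2)·(7) + (1/6)·(4) + (1/3)·(7) = 13/2.

13/2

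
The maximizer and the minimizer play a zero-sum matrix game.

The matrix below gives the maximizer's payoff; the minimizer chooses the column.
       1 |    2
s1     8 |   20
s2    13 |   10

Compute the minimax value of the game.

Row minima are 8 and 10, so the maximizer's maximin is 10; column maxima are 13 and 20, so the minimizer's minimax is 13. These differ, so the equilibrium is in mixed strategies.
Let the maximizer play s1 with probability p. The minimizer is indifferent when 8p + 13(1−p) = 20p + 10(1−p), giving p = 1/5.
Let the minimizer play 1 with probability q. The maximizer is indifferent when 8q + 20(1−q) = 13q + 10(1−q), giving q = 2/3.
The value is 8·(2/3) + (20)·(1/3) = 12.

12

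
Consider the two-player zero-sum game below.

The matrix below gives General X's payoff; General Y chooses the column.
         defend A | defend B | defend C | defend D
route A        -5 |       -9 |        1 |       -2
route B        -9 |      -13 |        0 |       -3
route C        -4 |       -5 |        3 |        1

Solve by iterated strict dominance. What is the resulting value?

Row route B is strictly dominated by row route A (-5>-9, -9>-13, 1>0, -2>-3); eliminate route B.
Column defend C is strictly dominated by defend A for General Y (-5<1, -4<3); eliminate defend C.
Column defend A is strictly dominated by defend B for General Y (-9<-5, -5<-4); eliminate defend A.
Column defend D is strictly dominated by defend B for General Y (-9<-2, -5<1); eliminate defend D.
Row route A is strictly dominated by row route C (-5>-9); eliminate route A.
Only (route C, defend B) remains, with payoff -5.

-5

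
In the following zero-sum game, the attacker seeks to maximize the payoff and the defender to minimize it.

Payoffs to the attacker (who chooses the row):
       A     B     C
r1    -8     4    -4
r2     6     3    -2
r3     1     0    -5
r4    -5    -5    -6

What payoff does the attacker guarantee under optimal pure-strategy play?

Row minima: -8, -2, -5, -6 → the attacker's maximin is -2.
Column maxima: 6, 4, -2 → the defender's minimax is -2.
They coincide at (r2, C), so the value is -2.

-2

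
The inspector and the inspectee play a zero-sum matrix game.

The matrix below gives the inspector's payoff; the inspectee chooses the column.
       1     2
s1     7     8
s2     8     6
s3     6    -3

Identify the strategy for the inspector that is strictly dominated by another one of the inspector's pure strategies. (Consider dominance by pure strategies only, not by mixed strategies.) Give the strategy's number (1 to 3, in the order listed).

Compare s3 with s1: 7 > 6, 8 > -3.
So s1 strictly dominates s3 for the inspector; s3 is strictly dominated.

3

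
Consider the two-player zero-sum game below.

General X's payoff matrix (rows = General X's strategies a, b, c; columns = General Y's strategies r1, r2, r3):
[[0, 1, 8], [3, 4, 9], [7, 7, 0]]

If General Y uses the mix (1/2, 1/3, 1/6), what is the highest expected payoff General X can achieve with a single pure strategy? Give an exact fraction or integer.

35/6

a: (0)·(1/2) + (1)·(1/3) + (8)·(1/6) = 5/3.
b: (3)·(1/2) + (4)·(1/3) + (9)·(1/6) = 13/3.
c: (7)·(1/2) + (7)·(1/3) + (0)·(1/6) = 35/6.
The best pure response is c with expected payoff 35/6.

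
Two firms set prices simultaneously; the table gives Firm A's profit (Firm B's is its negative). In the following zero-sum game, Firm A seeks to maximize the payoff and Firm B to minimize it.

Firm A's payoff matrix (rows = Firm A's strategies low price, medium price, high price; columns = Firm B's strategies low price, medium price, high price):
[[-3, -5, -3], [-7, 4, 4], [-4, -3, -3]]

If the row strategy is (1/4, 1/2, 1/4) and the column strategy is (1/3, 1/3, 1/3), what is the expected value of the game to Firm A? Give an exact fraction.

-19/12

Against (1/3, 1/3, 1/3), each row's expected payoff is low price: -11/3; medium price: 1/3; high price: -10/3.
Taking the (1/4, 1/2, 1/4)-weighted average: (1/4)·(-11/3) + (1/2)·(1/3) + (1/4)·(-10/3) = -19/12.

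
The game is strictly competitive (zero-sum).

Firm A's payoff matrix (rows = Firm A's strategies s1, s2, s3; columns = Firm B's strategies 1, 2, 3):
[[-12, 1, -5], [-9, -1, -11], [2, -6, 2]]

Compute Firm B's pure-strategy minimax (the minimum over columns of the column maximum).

The worst case (largest entry) in each column is 1: 2, 2: 1, 3: 2.
The best (smallest) of these is 1.

1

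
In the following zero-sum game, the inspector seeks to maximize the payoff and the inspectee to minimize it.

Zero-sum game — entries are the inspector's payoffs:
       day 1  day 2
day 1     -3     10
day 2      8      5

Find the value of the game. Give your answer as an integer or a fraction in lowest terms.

Row minima are -3 and 5, so the inspector's maximin is 5; column maxima are 8 and 10, so the inspectee's minimax is 8. These differ, so the equilibrium is in mixed strategies.
Let the inspector play day 1 with probability p. The inspectee is indifferent when −3p + 8(1−p) = 10p + 5(1−p), giving p = 3/16.
Let the inspectee play day 1 with probability q. The inspector is indifferent when −3q + 10(1−q) = 8q + 5(1−q), giving q = 5/16.
The value is -3·(5/16) + (10)·(11/16) = 95/16.

95/16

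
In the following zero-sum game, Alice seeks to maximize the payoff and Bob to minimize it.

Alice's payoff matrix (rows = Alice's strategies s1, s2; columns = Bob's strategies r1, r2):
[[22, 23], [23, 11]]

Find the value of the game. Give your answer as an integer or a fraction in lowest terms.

Row minima are 22 and 11, so Alice's maximin is 22; column maxima are 23 and 23, so Bob's minimax is 23. These differ, so the equilibrium is in mixed strategies.
Let Alice play s1 with probability p. Bob is indifferent when 22p + 23(1−p) = 23p + 11(1−p), giving p = 12/13.
Let Bob play r1 with probability q. Alice is indifferent when 22q + 23(1−q) = 23q + 11(1−q), giving q = 12/13.
The value is 22·(12/13) + (23)·(1/13) = 287/13.

287/13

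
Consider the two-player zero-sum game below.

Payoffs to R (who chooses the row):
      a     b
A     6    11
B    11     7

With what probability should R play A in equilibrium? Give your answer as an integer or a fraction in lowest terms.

Row minima are 6 and 7, so R's maximin is 7; column maxima are 11 and 11, so C's minimax is 11. These differ, so the equilibrium is in mixed strategies.
Let R play A with probability p. C is indifferent when 6p + 11(1−p) = 11p + 7(1−p), giving p = 4/9.

4/9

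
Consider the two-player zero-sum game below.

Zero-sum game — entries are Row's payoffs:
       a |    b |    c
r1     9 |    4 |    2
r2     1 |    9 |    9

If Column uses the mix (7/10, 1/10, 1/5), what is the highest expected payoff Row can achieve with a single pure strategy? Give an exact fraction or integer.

71/10

r1: (9)·(7/10) + (4)·(1/10) + (2)·(1/5) = 71/10.
r2: (1)·(7/10) + (9)·(1/10) + (9)·(1/5) = 17/5.
The best pure response is r1 with expected payoff 71/10.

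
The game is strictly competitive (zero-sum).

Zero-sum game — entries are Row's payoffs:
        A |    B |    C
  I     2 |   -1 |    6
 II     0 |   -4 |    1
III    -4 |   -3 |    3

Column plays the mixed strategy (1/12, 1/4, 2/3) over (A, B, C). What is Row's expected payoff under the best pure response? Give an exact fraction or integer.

47/12

I: (2)·(1/12) + (-1)·(1/4) + (6)·(2/3) = 47/12.
II: (0)·(1/12) + (-4)·(1/4) + (1)·(2/3) = -1/3.
III: (-4)·(1/12) + (-3)·(1/4) + (3)·(2/3) = 11/12.
The best pure response is I with expected payoff 47/12.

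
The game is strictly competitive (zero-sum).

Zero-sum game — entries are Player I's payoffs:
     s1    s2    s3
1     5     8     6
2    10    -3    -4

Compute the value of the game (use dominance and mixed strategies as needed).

Column s2 is strictly dominated by s3 for Player II (it gives Player I more in every row).
The remaining 2×2 game on (1, 2) × (s1, s3) has no saddle point. Let Player I play 1 with probability p; indifference gives 5p + 10(1−p) = 6p − 4(1−p), so p = 14/15.
Similarly Player II's optimal q on s1 is 2/3, and the value is 5·(2/3) + (6)·(1/3) = 16/3.

16/3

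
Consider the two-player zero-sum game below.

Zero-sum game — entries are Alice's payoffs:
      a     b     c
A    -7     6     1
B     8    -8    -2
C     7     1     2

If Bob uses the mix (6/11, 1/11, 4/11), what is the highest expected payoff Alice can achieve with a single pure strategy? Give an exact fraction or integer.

51/11

A: (-7)·(6/11) + (6)·(1/11) + (1)·(4/11) = -32/11.
B: (8)·(6/11) + (-8)·(1/11) + (-2)·(4/11) = 32/11.
C: (7)·(6/11) + (1)·(1/11) + (2)·(4/11) = 51/11.
The best pure response is C with expected payoff 51/11.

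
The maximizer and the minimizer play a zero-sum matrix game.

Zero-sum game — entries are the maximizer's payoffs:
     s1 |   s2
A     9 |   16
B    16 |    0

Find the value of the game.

256/23

Row minima are 9 and 0, so the maximizer's maximin is 9; column maxima are 16 and 16, so the minimizer's minimax is 16. These differ, so the equilibrium is in mixed strategies.
Let the maximizer play A with probability p. The minimizer is indifferent when 9p + 16(1−p) = 16p, giving p = 16/23.
Let the minimizer play s1 with probability q. The maximizer is indifferent when 9q + 16(1−q) = 16q, giving q = 16/23.
The value is 9·(16/23) + (16)·(7/23) = 256/23.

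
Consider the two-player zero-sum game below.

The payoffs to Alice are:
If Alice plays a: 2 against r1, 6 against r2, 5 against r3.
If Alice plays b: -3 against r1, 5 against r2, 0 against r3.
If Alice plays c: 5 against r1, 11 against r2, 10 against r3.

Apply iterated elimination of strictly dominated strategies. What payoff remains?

5

Row a is strictly dominated by row c (5>2, 11>6, 10>5); eliminate a.
Row b is strictly dominated by row c (5>-3, 11>5, 10>0); eliminate b.
Column r3 is strictly dominated by r1 for Bob (5<10); eliminate r3.
Column r2 is strictly dominated by r1 for Bob (5<11); eliminate r2.
Only (c, r1) remains, with payoff 5.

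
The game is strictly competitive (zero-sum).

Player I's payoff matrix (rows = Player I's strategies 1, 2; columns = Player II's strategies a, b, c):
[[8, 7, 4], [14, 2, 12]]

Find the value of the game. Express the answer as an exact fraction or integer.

76/13

Column a is strictly dominated by c for Player II (it gives Player I more in every row).
The remaining 2×2 game on (1, 2) × (b, c) has no saddle point. Let Player I play 1 with probability p; indifference gives 7p + 2(1−p) = 4p + 12(1−p), so p = 10/13.
Similarly Player II's optimal q on b is 8/13, and the value is 7·(8/13) + (4)·(5/13) = 76/13.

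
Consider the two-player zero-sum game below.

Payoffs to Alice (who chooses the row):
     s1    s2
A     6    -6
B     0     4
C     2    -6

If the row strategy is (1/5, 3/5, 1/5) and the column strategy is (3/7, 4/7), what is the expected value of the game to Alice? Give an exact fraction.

24/35

Against (3/7, 4/7), each row's expected payoff is A: -6/7; B: 16/7; C: -18/7.
Taking the (1/5, 3/5, 1/5)-weighted average: (1/5)·(-6/7) + (3/5)·(16/7) + (1/5)·(-18/7) = 24/35.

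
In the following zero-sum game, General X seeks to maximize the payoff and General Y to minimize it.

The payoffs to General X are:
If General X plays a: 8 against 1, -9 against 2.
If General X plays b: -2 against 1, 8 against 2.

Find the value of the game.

Row minima are -9 and -2, so General X's maximin is -2; column maxima are 8 and 8, so General Y's minimax is 8. These differ, so the equilibrium is in mixed strategies.
Let General X play a with probability p. General Y is indifferent when 8p − 2(1−p) = −9p + 8(1−p), giving p = 10/27.
Let General Y play 1 with probability q. General X is indifferent when 8q − 9(1−q) = −2q + 8(1−q), giving q = 17/27.
The value is 8·(17/27) + (-9)·(10/27) = 46/27.

46/27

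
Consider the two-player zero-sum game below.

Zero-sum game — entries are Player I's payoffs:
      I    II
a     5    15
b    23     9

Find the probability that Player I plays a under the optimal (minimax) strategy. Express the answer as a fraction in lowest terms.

Row minima are 5 and 9, so Player I's maximin is 9; column maxima are 23 and 15, so Player II's minimax is 15. These differ, so the equilibrium is in mixed strategies.
Let Player I play a with probability p. Player II is indifferent when 5p + 23(1−p) = 15p + 9(1−p), giving p = 7/12.

7/12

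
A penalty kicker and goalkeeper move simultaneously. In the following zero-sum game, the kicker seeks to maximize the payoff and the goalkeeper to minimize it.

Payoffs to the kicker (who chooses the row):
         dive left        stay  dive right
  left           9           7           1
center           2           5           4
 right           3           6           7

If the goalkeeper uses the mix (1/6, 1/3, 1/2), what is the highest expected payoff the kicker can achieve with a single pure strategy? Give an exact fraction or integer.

6

left: (9)·(1/6) + (7)·(1/3) + (1)·(1/2) = 13/3.
center: (2)·(1/6) + (5)·(1/3) + (4)·(1/2) = 4.
right: (3)·(1/6) + (6)·(1/3) + (7)·(1/2) = 6.
The best pure response is right with expected payoff 6.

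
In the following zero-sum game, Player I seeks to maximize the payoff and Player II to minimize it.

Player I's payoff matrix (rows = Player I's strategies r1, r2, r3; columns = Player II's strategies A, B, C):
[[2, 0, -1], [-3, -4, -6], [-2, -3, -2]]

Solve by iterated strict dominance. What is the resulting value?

Row r2 is strictly dominated by row r1 (2>-3, 0>-4, -1>-6); eliminate r2.
Row r3 is strictly dominated by row r1 (2>-2, 0>-3, -1>-2); eliminate r3.
Column A is strictly dominated by B for Player II (0<2); eliminate A.
Column B is strictly dominated by C for Player II (-1<0); eliminate B.
Only (r1, C) remains, with payoff -1.

-1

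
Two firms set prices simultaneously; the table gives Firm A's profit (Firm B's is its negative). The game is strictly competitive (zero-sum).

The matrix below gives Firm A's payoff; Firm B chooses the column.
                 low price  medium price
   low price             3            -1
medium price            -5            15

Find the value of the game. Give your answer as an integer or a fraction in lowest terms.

Row minima are -1 and -5, so Firm A's maximin is -1; column maxima are 3 and 15, so Firm B's minimax is 3. These differ, so the equilibrium is in mixed strategies.
Let Firm A play low price with probability p. Firm B is indifferent when 3p − 5(1−p) = −p + 15(1−p), giving p = 5/6.
Let Firm B play low price with probability q. Firm A is indifferent when 3q − (1−q) = −5q + 15(1−q), giving q = 2/3.
The value is 3·(2/3) + (-1)·(1/3) = 5/3.

5/3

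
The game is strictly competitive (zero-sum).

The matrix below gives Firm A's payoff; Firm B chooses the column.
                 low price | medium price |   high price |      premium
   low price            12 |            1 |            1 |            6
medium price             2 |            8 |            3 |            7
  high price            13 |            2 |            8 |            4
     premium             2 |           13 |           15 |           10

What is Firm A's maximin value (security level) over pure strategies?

The worst-case payoff for each row is low price: 1, medium price: 2, high price: 2, premium: 2.
The best of these is 2.

2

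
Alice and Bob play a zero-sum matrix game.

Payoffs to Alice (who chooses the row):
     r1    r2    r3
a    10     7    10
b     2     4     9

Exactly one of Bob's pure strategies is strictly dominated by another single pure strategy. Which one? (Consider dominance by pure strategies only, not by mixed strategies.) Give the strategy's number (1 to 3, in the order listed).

3

Bob prefers columns that give Alice less. Compare r3 with r2: 7 < 10, 4 < 9.
So r2 strictly dominates r3 for Bob; r3 is strictly dominated.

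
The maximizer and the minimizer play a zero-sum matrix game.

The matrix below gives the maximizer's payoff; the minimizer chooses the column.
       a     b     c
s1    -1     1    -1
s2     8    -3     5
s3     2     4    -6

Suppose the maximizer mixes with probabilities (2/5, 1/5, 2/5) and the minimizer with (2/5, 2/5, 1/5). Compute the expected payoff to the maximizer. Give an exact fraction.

Against (2/5, 2/5, 1/5), each row's expected payoff is s1: -1/5; s2: 3; s3: 6/5.
Taking the (2/5, 1/5, 2/5)-weighted average: (2/5)·(-1/5) + (1/5)·(3) + (2/5)·(6/5) = 1.

1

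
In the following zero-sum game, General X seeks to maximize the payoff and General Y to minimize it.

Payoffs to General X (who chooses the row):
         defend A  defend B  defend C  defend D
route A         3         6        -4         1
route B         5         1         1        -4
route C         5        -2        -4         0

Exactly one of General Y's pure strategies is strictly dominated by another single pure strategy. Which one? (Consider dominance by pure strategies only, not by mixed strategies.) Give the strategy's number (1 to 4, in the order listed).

1

General Y prefers columns that give General X less. Compare defend A with defend C: -4 < 3, 1 < 5, -4 < 5.
So defend C strictly dominates defend A for General Y; defend A is strictly dominated.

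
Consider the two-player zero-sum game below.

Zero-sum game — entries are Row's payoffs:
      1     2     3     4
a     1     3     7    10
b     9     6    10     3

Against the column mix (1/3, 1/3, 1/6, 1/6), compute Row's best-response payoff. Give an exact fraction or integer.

43/6

a: (1)·(1/3) + (3)·(1/3) + (7)·(1/6) + (10)·(1/6) = 25/6.
b: (9)·(1/3) + (6)·(1/3) + (10)·(1/6) + (3)·(1/6) = 43/6.
The best pure response is b with expected payoff 43/6.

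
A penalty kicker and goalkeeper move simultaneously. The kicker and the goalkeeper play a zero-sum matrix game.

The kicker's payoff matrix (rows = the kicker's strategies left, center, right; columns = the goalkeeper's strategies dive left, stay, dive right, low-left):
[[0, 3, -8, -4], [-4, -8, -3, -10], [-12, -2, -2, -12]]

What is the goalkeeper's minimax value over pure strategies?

-4

The worst case (largest entry) in each column is dive left: 0, stay: 3, dive right: -2, low-left: -4.
The best (smallest) of these is -4.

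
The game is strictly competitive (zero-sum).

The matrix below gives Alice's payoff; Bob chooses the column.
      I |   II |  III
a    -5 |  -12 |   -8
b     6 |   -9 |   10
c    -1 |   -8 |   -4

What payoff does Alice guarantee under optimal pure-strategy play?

Row minima: -12, -9, -8 → Alice's maximin is -8.
Column maxima: 6, -8, 10 → Bob's minimax is -8.
They coincide at (c, II), so the value is -8.

-8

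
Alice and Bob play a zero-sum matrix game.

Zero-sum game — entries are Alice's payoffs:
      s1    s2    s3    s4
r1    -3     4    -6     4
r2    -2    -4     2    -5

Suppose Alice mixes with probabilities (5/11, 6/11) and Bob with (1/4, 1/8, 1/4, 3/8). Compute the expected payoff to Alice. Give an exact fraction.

Against (1/4, 1/8, 1/4, 3/8), each row's expected payoff is r1: -1/4; r2: -19/8.
Taking the (5/11, 6/11)-weighted average: (5/11)·(-1/4) + (6/11)·(-19/8) = -31/22.

-31/22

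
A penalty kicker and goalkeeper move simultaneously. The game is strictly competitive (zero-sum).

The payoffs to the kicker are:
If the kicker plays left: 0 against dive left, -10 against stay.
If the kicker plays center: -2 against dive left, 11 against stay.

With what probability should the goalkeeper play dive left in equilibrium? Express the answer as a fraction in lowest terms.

Row minima are -10 and -2, so the kicker's maximin is -2; column maxima are 0 and 11, so the goalkeeper's minimax is 0. These differ, so the equilibrium is in mixed strategies.
Let the goalkeeper play dive left with probability q. The kicker is indifferent when −10(1−q) = −2q + 11(1−q), giving q = 21/23.

21/23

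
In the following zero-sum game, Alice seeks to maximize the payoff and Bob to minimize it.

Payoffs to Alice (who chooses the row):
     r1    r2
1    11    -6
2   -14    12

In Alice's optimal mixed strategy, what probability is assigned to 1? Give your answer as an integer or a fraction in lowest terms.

Row minima are -6 and -14, so Alice's maximin is -6; column maxima are 11 and 12, so Bob's minimax is 11. These differ, so the equilibrium is in mixed strategies.
Let Alice play 1 with probability p. Bob is indifferent when 11p − 14(1−p) = −6p + 12(1−p), giving p = 26/43.

26/43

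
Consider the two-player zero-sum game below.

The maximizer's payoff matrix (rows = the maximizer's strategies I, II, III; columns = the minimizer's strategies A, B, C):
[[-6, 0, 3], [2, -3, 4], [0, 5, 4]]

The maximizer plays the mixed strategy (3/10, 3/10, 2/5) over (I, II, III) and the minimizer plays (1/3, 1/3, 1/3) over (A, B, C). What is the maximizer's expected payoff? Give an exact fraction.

6/5

Against (1/3, 1/3, 1/3), each row's expected payoff is I: -1; II: 1; III: 3.
Taking the (3/10, 3/10, 2/5)-weighted average: (3/10)·(-1) + (3/10)·(1) + (2/5)·(3) = 6/5.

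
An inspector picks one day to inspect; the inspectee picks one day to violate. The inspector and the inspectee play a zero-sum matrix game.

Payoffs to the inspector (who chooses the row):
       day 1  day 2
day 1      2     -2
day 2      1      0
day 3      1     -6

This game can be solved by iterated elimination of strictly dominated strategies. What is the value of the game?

Row day 3 is strictly dominated by row day 1 (2>1, -2>-6); eliminate day 3.
Column day 1 is strictly dominated by day 2 for the inspectee (-2<2, 0<1); eliminate day 1.
Row day 1 is strictly dominated by row day 2 (0>-2); eliminate day 1.
Only (day 2, day 2) remains, with payoff 0.

0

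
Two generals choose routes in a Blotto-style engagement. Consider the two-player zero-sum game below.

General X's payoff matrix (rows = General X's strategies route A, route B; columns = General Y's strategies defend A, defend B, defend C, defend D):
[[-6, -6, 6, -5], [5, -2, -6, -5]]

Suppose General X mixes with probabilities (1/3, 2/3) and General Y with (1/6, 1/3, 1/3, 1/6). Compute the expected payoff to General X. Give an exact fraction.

Against (1/6, 1/3, 1/3, 1/6), each row's expected payoff is route A: -11/6; route B: -8/3.
Taking the (1/3, 2/3)-weighted average: (1/3)·(-11/6) + (2/3)·(-8/3) = -43/18.

-43/18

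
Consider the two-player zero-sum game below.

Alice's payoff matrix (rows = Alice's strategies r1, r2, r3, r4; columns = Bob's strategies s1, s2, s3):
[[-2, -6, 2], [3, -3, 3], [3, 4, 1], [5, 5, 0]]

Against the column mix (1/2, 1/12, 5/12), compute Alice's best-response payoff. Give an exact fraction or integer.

35/12

r1: (-2)·(1/2) + (-6)·(1/12) + (2)·(5/12) = -2/3.
r2: (3)·(1/2) + (-3)·(1/12) + (3)·(5/12) = 5/2.
r3: (3)·(1/2) + (4)·(1/12) + (1)·(5/12) = 9/4.
r4: (5)·(1/2) + (5)·(1/12) + (0)·(5/12) = 35/12.
The best pure response is r4 with expected payoff 35/12.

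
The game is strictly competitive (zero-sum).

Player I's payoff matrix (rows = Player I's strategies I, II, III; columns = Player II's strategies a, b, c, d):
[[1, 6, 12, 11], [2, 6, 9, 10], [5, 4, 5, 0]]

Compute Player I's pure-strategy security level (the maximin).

2

The worst-case payoff for each row is I: 1, II: 2, III: 0.
The best of these is 2.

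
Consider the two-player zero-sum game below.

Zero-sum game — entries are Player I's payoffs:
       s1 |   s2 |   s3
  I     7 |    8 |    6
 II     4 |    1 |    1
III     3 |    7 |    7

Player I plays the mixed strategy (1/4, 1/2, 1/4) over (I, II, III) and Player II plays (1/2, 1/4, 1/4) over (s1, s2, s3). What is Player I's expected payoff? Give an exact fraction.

Against (1/2, 1/4, 1/4), each row's expected payoff is I: 7; II: 5/2; III: 5.
Taking the (1/4, 1/2, 1/4)-weighted average: (1/4)·(7) + (1/2)·(5/2) + (1/4)·(5) = 17/4.

17/4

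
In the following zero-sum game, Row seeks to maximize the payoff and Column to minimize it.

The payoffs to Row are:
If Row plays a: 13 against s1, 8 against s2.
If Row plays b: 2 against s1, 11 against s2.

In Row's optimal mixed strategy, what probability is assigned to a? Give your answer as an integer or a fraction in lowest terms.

9/14

Row minima are 8 and 2, so Row's maximin is 8; column maxima are 13 and 11, so Column's minimax is 11. These differ, so the equilibrium is in mixed strategies.
Let Row play a with probability p. Column is indifferent when 13p + 2(1−p) = 8p + 11(1−p), giving p = 9/14.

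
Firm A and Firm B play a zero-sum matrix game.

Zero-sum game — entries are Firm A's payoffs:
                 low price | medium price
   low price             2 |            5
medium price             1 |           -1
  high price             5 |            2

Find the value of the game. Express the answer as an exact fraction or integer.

7/2

Row medium price is strictly dominated by row high price, so Firm A never plays it.
The remaining 2×2 game on (low price, high price) × (low price, medium price) has no saddle point. Let Firm A play low price with probability p; indifference gives 2p + 5(1−p) = 5p + 2(1−p), so p = 1/2.
Similarly Firm B's optimal q on low price is 1/2, and the value is 2·(1/2) + (5)·(1/2) = 7/2.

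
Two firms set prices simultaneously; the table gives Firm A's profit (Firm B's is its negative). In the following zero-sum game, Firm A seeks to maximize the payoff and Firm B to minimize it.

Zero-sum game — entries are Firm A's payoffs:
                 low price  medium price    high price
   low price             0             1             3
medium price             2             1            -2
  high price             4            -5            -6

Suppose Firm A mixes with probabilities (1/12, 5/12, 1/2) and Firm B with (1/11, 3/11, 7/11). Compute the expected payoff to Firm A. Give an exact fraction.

-113/44

Against (1/11, 3/11, 7/11), each row's expected payoff is low price: 24/11; medium price: -9/11; high price: -53/11.
Taking the (1/12, 5/12, 1/2)-weighted average: (1/12)·(24/11) + (5/12)·(-9/11) + (1/2)·(-53/11) = -113/44.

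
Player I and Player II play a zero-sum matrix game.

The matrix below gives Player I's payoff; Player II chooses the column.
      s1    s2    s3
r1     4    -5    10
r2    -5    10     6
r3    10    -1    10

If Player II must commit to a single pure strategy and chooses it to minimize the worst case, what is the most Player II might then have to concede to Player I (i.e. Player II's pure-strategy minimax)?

The worst case (largest entry) in each column is s1: 10, s2: 10, s3: 10.
The best (smallest) of these is 10.

10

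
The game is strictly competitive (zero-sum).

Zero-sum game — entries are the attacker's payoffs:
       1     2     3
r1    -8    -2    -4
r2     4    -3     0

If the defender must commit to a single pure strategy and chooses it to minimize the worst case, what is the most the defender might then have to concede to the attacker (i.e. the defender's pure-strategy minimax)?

-2

The worst case (largest entry) in each column is 1: 4, 2: -2, 3: 0.
The best (smallest) of these is -2.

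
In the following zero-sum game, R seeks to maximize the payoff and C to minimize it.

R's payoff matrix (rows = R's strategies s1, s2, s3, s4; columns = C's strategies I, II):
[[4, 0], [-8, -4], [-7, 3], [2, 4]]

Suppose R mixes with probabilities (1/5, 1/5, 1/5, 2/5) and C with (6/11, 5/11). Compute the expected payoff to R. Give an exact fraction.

-7/55

Against (6/11, 5/11), each row's expected payoff is s1: 24/11; s2: -68/11; s3: -27/11; s4: 32/11.
Taking the (1/5, 1/5, 1/5, 2/5)-weighted average: (1/5)·(24/11) + (1/5)·(-68/11) + (1/5)·(-27/11) + (2/5)·(32/11) = -7/55.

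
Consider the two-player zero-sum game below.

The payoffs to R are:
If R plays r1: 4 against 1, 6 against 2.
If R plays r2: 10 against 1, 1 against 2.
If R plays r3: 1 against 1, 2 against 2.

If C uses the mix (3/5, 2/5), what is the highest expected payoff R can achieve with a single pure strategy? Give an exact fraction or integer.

32/5

r1: (4)·(3/5) + (6)·(2/5) = 24/5.
r2: (10)·(3/5) + (1)·(2/5) = 32/5.
r3: (1)·(3/5) + (2)·(2/5) = 7/5.
The best pure response is r2 with expected payoff 32/5.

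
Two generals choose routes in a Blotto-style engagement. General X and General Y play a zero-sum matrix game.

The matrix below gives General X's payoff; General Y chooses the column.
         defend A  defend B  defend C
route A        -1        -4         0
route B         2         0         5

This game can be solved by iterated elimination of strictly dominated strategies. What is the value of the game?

0

Row route A is strictly dominated by row route B (2>-1, 0>-4, 5>0); eliminate route A.
Column defend C is strictly dominated by defend A for General Y (2<5); eliminate defend C.
Column defend A is strictly dominated by defend B for General Y (0<2); eliminate defend A.
Only (route B, defend B) remains, with payoff 0.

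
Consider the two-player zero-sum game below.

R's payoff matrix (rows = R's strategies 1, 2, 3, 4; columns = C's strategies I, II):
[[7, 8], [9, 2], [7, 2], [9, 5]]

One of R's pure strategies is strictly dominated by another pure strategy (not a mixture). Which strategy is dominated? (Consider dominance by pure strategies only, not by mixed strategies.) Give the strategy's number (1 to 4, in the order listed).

3

Compare 3 with 4: 9 > 7, 5 > 2.
So 4 strictly dominates 3 for R; 3 is strictly dominated.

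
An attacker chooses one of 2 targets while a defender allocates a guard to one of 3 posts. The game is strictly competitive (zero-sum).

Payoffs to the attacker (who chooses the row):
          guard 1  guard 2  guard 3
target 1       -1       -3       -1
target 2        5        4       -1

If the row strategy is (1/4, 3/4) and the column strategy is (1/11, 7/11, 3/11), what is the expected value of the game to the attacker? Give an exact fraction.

Against (1/11, 7/11, 3/11), each row's expected payoff is target 1: -25/11; target 2: 30/11.
Taking the (1/4, 3/4)-weighted average: (1/4)·(-25/11) + (3/4)·(30/11) = 65/44.

65/44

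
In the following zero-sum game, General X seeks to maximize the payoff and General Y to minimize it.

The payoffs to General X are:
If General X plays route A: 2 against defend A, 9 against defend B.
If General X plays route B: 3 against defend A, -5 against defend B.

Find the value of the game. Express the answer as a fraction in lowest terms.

37/15

Row minima are 2 and -5, so General X's maximin is 2; column maxima are 3 and 9, so General Y's minimax is 3. These differ, so the equilibrium is in mixed strategies.
Let General X play route A with probability p. General Y is indifferent when 2p + 3(1−p) = 9p − 5(1−p), giving p = 8/15.
Let General Y play defend A with probability q. General X is indifferent when 2q + 9(1−q) = 3q − 5(1−q), giving q = 14/15.
The value is 2·(14/15) + (9)·(1/15) = 37/15.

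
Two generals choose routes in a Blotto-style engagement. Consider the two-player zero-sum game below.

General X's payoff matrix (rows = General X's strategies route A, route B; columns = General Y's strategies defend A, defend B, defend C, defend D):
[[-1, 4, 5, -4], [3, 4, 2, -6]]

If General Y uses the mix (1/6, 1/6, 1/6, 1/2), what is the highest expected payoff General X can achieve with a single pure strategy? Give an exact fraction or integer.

-2/3

route A: (-1)·(1/6) + (4)·(1/6) + (5)·(1/6) + (-4)·(1/2) = -2/3.
route B: (3)·(1/6) + (4)·(1/6) + (2)·(1/6) + (-6)·(1/2) = -3/2.
The best pure response is route A with expected payoff -2/3.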